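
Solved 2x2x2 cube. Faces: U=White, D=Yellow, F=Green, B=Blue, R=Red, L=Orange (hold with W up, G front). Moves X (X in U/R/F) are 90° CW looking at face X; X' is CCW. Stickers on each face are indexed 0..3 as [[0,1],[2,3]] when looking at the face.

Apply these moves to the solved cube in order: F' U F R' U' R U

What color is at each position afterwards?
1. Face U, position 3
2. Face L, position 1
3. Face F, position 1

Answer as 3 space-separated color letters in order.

Answer: O Y G

Derivation:
After move 1 (F'): F=GGGG U=WWRR R=YRYR D=OOYY L=OWOW
After move 2 (U): U=RWRW F=YRGG R=BBYR B=OWBB L=GGOW
After move 3 (F): F=GYGR U=RWWG R=RBWR D=YBYY L=GOOO
After move 4 (R'): R=BRRW U=RBWO F=GWGG D=YYYR B=YWBB
After move 5 (U'): U=BORW F=GOGG R=GWRW B=BRBB L=YWOO
After move 6 (R): R=RGWW U=BORG F=GYGR D=YBYB B=WROB
After move 7 (U): U=RBGO F=RGGR R=WRWW B=YWOB L=GYOO
Query 1: U[3] = O
Query 2: L[1] = Y
Query 3: F[1] = G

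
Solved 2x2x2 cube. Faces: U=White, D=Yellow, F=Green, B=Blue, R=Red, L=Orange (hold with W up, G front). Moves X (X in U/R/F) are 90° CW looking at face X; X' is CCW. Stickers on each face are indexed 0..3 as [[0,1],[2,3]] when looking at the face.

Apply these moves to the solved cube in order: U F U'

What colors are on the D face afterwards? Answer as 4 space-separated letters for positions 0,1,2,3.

After move 1 (U): U=WWWW F=RRGG R=BBRR B=OOBB L=GGOO
After move 2 (F): F=GRGR U=WWOG R=WBWR D=RBYY L=GYOY
After move 3 (U'): U=WGWO F=GYGR R=GRWR B=WBBB L=OOOY
Query: D face = RBYY

Answer: R B Y Y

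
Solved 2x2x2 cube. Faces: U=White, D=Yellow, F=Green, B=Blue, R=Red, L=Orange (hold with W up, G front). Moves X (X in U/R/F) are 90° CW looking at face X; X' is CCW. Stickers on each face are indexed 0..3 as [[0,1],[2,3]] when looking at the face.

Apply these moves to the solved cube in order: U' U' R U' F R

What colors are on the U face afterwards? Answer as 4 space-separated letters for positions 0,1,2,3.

After move 1 (U'): U=WWWW F=OOGG R=GGRR B=RRBB L=BBOO
After move 2 (U'): U=WWWW F=BBGG R=OORR B=GGBB L=RROO
After move 3 (R): R=RORO U=WBWG F=BYGY D=YBYG B=WGWB
After move 4 (U'): U=BGWW F=RRGY R=BYRO B=ROWB L=WGOO
After move 5 (F): F=GRYR U=BGOG R=WYWO D=RBYG L=WYOB
After move 6 (R): R=WWOY U=BROR F=GBYG D=RWYR B=GOGB
Query: U face = BROR

Answer: B R O R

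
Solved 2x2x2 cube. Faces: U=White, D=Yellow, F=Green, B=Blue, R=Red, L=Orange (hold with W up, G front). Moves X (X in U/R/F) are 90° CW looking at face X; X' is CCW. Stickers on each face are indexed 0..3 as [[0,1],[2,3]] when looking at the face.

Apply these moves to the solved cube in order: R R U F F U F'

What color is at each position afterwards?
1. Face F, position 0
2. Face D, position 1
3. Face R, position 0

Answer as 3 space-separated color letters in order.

Answer: B G Y

Derivation:
After move 1 (R): R=RRRR U=WGWG F=GYGY D=YBYB B=WBWB
After move 2 (R): R=RRRR U=WYWY F=GBGB D=YWYW B=GBGB
After move 3 (U): U=WWYY F=RRGB R=GBRR B=OOGB L=GBOO
After move 4 (F): F=GRBR U=WWOB R=YBYR D=RGYW L=GYOW
After move 5 (F): F=BGRR U=WWWY R=OBBR D=YYYW L=GROG
After move 6 (U): U=WWYW F=OBRR R=OOBR B=GRGB L=BGOG
After move 7 (F'): F=BROR U=WWOB R=YOYR D=GGYW L=BWOY
Query 1: F[0] = B
Query 2: D[1] = G
Query 3: R[0] = Y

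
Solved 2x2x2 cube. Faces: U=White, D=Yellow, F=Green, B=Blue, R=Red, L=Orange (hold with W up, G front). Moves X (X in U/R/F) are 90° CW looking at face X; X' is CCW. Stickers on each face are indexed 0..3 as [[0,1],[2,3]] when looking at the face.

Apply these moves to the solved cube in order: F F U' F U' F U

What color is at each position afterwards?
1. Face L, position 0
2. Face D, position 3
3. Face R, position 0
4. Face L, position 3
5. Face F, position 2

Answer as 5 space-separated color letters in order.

Answer: G Y W G R

Derivation:
After move 1 (F): F=GGGG U=WWOO R=WRWR D=RRYY L=OYOY
After move 2 (F): F=GGGG U=WWYY R=OROR D=WWYY L=OROR
After move 3 (U'): U=WYWY F=ORGG R=GGOR B=ORBB L=BBOR
After move 4 (F): F=GOGR U=WYRB R=WGYR D=OGYY L=BWOW
After move 5 (U'): U=YBWR F=BWGR R=GOYR B=WGBB L=OROW
After move 6 (F): F=GBRW U=YBWR R=WORR D=YGYY L=OOOG
After move 7 (U): U=WYRB F=WORW R=WGRR B=OOBB L=GBOG
Query 1: L[0] = G
Query 2: D[3] = Y
Query 3: R[0] = W
Query 4: L[3] = G
Query 5: F[2] = R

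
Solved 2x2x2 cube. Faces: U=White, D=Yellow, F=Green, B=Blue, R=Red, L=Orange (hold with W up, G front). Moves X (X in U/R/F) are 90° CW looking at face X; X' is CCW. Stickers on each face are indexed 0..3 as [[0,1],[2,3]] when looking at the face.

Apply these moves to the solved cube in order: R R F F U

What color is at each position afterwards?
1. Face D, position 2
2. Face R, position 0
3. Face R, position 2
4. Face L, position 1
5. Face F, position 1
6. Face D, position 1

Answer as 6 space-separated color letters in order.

After move 1 (R): R=RRRR U=WGWG F=GYGY D=YBYB B=WBWB
After move 2 (R): R=RRRR U=WYWY F=GBGB D=YWYW B=GBGB
After move 3 (F): F=GGBB U=WYOO R=WRYR D=RRYW L=OYOW
After move 4 (F): F=BGBG U=WYWY R=OROR D=YWYW L=OROR
After move 5 (U): U=WWYY F=ORBG R=GBOR B=ORGB L=BGOR
Query 1: D[2] = Y
Query 2: R[0] = G
Query 3: R[2] = O
Query 4: L[1] = G
Query 5: F[1] = R
Query 6: D[1] = W

Answer: Y G O G R W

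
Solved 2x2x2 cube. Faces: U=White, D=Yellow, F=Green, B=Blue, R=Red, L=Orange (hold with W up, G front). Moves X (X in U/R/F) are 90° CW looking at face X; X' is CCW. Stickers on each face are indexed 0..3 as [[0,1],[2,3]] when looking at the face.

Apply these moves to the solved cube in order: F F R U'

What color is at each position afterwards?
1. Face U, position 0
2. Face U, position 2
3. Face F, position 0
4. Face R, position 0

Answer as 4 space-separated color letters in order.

Answer: G W O G

Derivation:
After move 1 (F): F=GGGG U=WWOO R=WRWR D=RRYY L=OYOY
After move 2 (F): F=GGGG U=WWYY R=OROR D=WWYY L=OROR
After move 3 (R): R=OORR U=WGYG F=GWGY D=WBYB B=YBWB
After move 4 (U'): U=GGWY F=ORGY R=GWRR B=OOWB L=YBOR
Query 1: U[0] = G
Query 2: U[2] = W
Query 3: F[0] = O
Query 4: R[0] = G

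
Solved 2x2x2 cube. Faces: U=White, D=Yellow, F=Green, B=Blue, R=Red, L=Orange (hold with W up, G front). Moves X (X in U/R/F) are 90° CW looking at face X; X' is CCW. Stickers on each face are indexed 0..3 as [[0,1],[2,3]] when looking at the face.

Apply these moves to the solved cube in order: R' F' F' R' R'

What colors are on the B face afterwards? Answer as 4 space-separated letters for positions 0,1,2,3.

After move 1 (R'): R=RRRR U=WBWB F=GWGW D=YGYG B=YBYB
After move 2 (F'): F=WWGG U=WBRR R=GRYR D=OOYG L=OBOW
After move 3 (F'): F=WGWG U=WBGY R=OROR D=BWYG L=OROR
After move 4 (R'): R=RROO U=WYGY F=WBWY D=BGYG B=GBWB
After move 5 (R'): R=RORO U=WWGG F=WYWY D=BBYY B=GBGB
Query: B face = GBGB

Answer: G B G B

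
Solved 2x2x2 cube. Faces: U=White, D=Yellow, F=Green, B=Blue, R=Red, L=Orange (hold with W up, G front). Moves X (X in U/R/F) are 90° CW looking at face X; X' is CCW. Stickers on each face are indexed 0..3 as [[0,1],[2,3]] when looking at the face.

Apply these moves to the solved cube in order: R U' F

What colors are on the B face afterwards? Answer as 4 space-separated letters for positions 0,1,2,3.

After move 1 (R): R=RRRR U=WGWG F=GYGY D=YBYB B=WBWB
After move 2 (U'): U=GGWW F=OOGY R=GYRR B=RRWB L=WBOO
After move 3 (F): F=GOYO U=GGOB R=WYWR D=RGYB L=WYOB
Query: B face = RRWB

Answer: R R W B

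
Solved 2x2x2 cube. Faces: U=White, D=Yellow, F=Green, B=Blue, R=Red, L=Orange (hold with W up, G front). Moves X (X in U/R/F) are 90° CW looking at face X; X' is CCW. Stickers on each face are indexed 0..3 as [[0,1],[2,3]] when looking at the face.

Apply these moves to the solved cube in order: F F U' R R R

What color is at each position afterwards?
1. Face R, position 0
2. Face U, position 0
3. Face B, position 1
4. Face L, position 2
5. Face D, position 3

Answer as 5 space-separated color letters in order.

Answer: G W R O G

Derivation:
After move 1 (F): F=GGGG U=WWOO R=WRWR D=RRYY L=OYOY
After move 2 (F): F=GGGG U=WWYY R=OROR D=WWYY L=OROR
After move 3 (U'): U=WYWY F=ORGG R=GGOR B=ORBB L=BBOR
After move 4 (R): R=OGRG U=WRWG F=OWGY D=WBYO B=YRYB
After move 5 (R): R=ROGG U=WWWY F=OBGO D=WYYY B=GRRB
After move 6 (R): R=GRGO U=WBWO F=OYGY D=WRYG B=YRWB
Query 1: R[0] = G
Query 2: U[0] = W
Query 3: B[1] = R
Query 4: L[2] = O
Query 5: D[3] = G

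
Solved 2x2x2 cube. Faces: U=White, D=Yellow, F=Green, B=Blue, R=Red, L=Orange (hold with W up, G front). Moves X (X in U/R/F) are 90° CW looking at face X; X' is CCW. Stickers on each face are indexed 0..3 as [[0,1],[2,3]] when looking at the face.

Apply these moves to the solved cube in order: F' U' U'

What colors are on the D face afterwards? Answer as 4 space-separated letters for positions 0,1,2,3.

After move 1 (F'): F=GGGG U=WWRR R=YRYR D=OOYY L=OWOW
After move 2 (U'): U=WRWR F=OWGG R=GGYR B=YRBB L=BBOW
After move 3 (U'): U=RRWW F=BBGG R=OWYR B=GGBB L=YROW
Query: D face = OOYY

Answer: O O Y Y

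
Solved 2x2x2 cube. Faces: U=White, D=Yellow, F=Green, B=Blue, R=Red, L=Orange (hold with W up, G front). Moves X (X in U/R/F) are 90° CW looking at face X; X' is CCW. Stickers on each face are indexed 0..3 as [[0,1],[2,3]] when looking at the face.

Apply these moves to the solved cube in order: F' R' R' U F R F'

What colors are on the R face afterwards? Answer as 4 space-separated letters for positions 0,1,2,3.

Answer: G Y R B

Derivation:
After move 1 (F'): F=GGGG U=WWRR R=YRYR D=OOYY L=OWOW
After move 2 (R'): R=RRYY U=WBRB F=GWGR D=OGYG B=YBOB
After move 3 (R'): R=RYRY U=WORY F=GBGB D=OWYR B=GBGB
After move 4 (U): U=RWYO F=RYGB R=GBRY B=OWGB L=GBOW
After move 5 (F): F=GRBY U=RWWB R=YBOY D=RGYR L=GOOW
After move 6 (R): R=OYYB U=RRWY F=GGBR D=RGYO B=BWWB
After move 7 (F'): F=GRGB U=RROY R=GYRB D=OWYO L=GYOW
Query: R face = GYRB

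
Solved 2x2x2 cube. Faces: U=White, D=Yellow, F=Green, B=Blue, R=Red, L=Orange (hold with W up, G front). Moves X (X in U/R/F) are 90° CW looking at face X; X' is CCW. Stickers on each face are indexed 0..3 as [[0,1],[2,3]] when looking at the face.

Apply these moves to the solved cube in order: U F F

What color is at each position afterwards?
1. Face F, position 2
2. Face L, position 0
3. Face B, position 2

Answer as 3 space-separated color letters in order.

After move 1 (U): U=WWWW F=RRGG R=BBRR B=OOBB L=GGOO
After move 2 (F): F=GRGR U=WWOG R=WBWR D=RBYY L=GYOY
After move 3 (F): F=GGRR U=WWYY R=OBGR D=WWYY L=GROB
Query 1: F[2] = R
Query 2: L[0] = G
Query 3: B[2] = B

Answer: R G B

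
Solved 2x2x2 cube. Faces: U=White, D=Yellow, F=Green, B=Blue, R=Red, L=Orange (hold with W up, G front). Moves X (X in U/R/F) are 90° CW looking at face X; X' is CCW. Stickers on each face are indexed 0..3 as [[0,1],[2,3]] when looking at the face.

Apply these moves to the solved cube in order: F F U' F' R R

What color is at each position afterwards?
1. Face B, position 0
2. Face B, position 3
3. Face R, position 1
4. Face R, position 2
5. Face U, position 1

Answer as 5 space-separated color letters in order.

Answer: G B W G R

Derivation:
After move 1 (F): F=GGGG U=WWOO R=WRWR D=RRYY L=OYOY
After move 2 (F): F=GGGG U=WWYY R=OROR D=WWYY L=OROR
After move 3 (U'): U=WYWY F=ORGG R=GGOR B=ORBB L=BBOR
After move 4 (F'): F=RGOG U=WYGO R=WGWR D=BRYY L=BYOW
After move 5 (R): R=WWRG U=WGGG F=RROY D=BBYO B=ORYB
After move 6 (R): R=RWGW U=WRGY F=RBOO D=BYYO B=GRGB
Query 1: B[0] = G
Query 2: B[3] = B
Query 3: R[1] = W
Query 4: R[2] = G
Query 5: U[1] = R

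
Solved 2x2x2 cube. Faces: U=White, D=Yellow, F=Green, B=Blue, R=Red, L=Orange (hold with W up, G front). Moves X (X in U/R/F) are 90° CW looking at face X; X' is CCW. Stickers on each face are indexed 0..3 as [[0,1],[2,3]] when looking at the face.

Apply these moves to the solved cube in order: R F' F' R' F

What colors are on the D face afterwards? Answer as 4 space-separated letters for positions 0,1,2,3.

Answer: O R Y G

Derivation:
After move 1 (R): R=RRRR U=WGWG F=GYGY D=YBYB B=WBWB
After move 2 (F'): F=YYGG U=WGRR R=BRYR D=OOYB L=OGOW
After move 3 (F'): F=YGYG U=WGBY R=OROR D=GWYB L=OROR
After move 4 (R'): R=RROO U=WWBW F=YGYY D=GGYG B=BBWB
After move 5 (F): F=YYYG U=WWRR R=BRWO D=ORYG L=OGOG
Query: D face = ORYG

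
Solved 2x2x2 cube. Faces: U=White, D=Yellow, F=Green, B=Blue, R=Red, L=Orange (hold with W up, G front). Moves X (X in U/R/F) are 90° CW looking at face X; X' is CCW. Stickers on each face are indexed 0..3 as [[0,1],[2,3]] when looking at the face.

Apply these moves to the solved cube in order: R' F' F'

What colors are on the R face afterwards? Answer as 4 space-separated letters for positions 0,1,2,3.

Answer: O R O R

Derivation:
After move 1 (R'): R=RRRR U=WBWB F=GWGW D=YGYG B=YBYB
After move 2 (F'): F=WWGG U=WBRR R=GRYR D=OOYG L=OBOW
After move 3 (F'): F=WGWG U=WBGY R=OROR D=BWYG L=OROR
Query: R face = OROR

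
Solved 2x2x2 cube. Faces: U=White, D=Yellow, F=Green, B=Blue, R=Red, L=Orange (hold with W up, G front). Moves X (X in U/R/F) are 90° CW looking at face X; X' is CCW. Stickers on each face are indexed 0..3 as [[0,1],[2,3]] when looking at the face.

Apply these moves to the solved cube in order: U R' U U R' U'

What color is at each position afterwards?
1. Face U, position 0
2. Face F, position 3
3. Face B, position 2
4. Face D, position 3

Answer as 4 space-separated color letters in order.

Answer: Y W R W

Derivation:
After move 1 (U): U=WWWW F=RRGG R=BBRR B=OOBB L=GGOO
After move 2 (R'): R=BRBR U=WBWO F=RWGW D=YRYG B=YOYB
After move 3 (U): U=WWOB F=BRGW R=YOBR B=GGYB L=RWOO
After move 4 (U): U=OWBW F=YOGW R=GGBR B=RWYB L=BROO
After move 5 (R'): R=GRGB U=OYBR F=YWGW D=YOYW B=GWRB
After move 6 (U'): U=YROB F=BRGW R=YWGB B=GRRB L=GWOO
Query 1: U[0] = Y
Query 2: F[3] = W
Query 3: B[2] = R
Query 4: D[3] = W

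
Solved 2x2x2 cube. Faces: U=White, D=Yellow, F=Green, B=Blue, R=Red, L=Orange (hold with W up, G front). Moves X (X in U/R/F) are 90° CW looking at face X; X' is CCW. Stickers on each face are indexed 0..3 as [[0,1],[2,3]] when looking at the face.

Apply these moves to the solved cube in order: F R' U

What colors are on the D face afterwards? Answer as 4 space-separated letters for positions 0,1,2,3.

Answer: R G Y G

Derivation:
After move 1 (F): F=GGGG U=WWOO R=WRWR D=RRYY L=OYOY
After move 2 (R'): R=RRWW U=WBOB F=GWGO D=RGYG B=YBRB
After move 3 (U): U=OWBB F=RRGO R=YBWW B=OYRB L=GWOY
Query: D face = RGYG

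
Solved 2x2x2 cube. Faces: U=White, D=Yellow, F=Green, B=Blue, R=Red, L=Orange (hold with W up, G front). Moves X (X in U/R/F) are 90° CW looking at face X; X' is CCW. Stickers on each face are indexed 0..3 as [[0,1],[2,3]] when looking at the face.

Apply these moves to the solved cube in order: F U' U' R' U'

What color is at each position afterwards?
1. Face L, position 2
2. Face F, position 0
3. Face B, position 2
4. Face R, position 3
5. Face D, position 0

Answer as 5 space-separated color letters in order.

Answer: O W R W R

Derivation:
After move 1 (F): F=GGGG U=WWOO R=WRWR D=RRYY L=OYOY
After move 2 (U'): U=WOWO F=OYGG R=GGWR B=WRBB L=BBOY
After move 3 (U'): U=OOWW F=BBGG R=OYWR B=GGBB L=WROY
After move 4 (R'): R=YROW U=OBWG F=BOGW D=RBYG B=YGRB
After move 5 (U'): U=BGOW F=WRGW R=BOOW B=YRRB L=YGOY
Query 1: L[2] = O
Query 2: F[0] = W
Query 3: B[2] = R
Query 4: R[3] = W
Query 5: D[0] = R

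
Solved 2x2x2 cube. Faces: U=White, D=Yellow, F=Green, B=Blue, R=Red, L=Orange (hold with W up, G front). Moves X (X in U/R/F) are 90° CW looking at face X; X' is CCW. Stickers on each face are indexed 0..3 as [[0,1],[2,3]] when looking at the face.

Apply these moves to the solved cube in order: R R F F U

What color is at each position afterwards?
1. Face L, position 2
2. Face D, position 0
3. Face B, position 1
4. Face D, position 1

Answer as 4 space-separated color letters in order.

Answer: O Y R W

Derivation:
After move 1 (R): R=RRRR U=WGWG F=GYGY D=YBYB B=WBWB
After move 2 (R): R=RRRR U=WYWY F=GBGB D=YWYW B=GBGB
After move 3 (F): F=GGBB U=WYOO R=WRYR D=RRYW L=OYOW
After move 4 (F): F=BGBG U=WYWY R=OROR D=YWYW L=OROR
After move 5 (U): U=WWYY F=ORBG R=GBOR B=ORGB L=BGOR
Query 1: L[2] = O
Query 2: D[0] = Y
Query 3: B[1] = R
Query 4: D[1] = W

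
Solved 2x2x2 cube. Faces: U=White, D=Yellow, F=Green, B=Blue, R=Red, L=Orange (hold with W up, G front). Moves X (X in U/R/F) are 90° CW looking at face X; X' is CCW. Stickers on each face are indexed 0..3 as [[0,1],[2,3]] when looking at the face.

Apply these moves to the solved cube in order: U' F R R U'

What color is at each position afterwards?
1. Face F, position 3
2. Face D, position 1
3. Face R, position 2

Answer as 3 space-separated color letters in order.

Answer: R W G

Derivation:
After move 1 (U'): U=WWWW F=OOGG R=GGRR B=RRBB L=BBOO
After move 2 (F): F=GOGO U=WWOB R=WGWR D=RGYY L=BYOY
After move 3 (R): R=WWRG U=WOOO F=GGGY D=RBYR B=BRWB
After move 4 (R): R=RWGW U=WGOY F=GBGR D=RWYB B=OROB
After move 5 (U'): U=GYWO F=BYGR R=GBGW B=RWOB L=OROY
Query 1: F[3] = R
Query 2: D[1] = W
Query 3: R[2] = G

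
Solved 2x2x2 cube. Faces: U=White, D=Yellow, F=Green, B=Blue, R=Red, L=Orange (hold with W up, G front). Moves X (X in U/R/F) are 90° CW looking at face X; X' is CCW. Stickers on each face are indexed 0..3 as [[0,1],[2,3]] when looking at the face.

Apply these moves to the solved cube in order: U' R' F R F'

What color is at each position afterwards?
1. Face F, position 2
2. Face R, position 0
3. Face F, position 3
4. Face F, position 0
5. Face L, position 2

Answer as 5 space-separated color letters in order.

After move 1 (U'): U=WWWW F=OOGG R=GGRR B=RRBB L=BBOO
After move 2 (R'): R=GRGR U=WBWR F=OWGW D=YOYG B=YRYB
After move 3 (F): F=GOWW U=WBOB R=WRRR D=GGYG L=BYOO
After move 4 (R): R=RWRR U=WOOW F=GGWG D=GYYY B=BRBB
After move 5 (F'): F=GGGW U=WORR R=YWGR D=YOYY L=BWOO
Query 1: F[2] = G
Query 2: R[0] = Y
Query 3: F[3] = W
Query 4: F[0] = G
Query 5: L[2] = O

Answer: G Y W G O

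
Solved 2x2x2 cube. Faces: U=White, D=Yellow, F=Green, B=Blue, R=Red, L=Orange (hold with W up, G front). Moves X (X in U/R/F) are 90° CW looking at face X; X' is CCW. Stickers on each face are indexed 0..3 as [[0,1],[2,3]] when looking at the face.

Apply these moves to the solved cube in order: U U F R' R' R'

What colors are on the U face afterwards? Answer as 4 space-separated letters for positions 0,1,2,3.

Answer: W B O B

Derivation:
After move 1 (U): U=WWWW F=RRGG R=BBRR B=OOBB L=GGOO
After move 2 (U): U=WWWW F=BBGG R=OORR B=GGBB L=RROO
After move 3 (F): F=GBGB U=WWOR R=WOWR D=ROYY L=RYOY
After move 4 (R'): R=ORWW U=WBOG F=GWGR D=RBYB B=YGOB
After move 5 (R'): R=RWOW U=WOOY F=GBGG D=RWYR B=BGBB
After move 6 (R'): R=WWRO U=WBOB F=GOGY D=RBYG B=RGWB
Query: U face = WBOB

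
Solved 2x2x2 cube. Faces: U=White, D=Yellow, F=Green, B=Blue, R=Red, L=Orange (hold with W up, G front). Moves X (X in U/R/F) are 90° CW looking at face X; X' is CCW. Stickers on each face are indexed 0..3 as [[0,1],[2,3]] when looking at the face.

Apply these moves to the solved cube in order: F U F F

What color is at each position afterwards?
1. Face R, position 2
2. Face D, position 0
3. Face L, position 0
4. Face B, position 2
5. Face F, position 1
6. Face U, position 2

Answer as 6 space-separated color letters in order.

Answer: G W G B G R

Derivation:
After move 1 (F): F=GGGG U=WWOO R=WRWR D=RRYY L=OYOY
After move 2 (U): U=OWOW F=WRGG R=BBWR B=OYBB L=GGOY
After move 3 (F): F=GWGR U=OWYG R=OBWR D=WBYY L=GROR
After move 4 (F): F=GGRW U=OWRR R=YBGR D=WOYY L=GWOB
Query 1: R[2] = G
Query 2: D[0] = W
Query 3: L[0] = G
Query 4: B[2] = B
Query 5: F[1] = G
Query 6: U[2] = R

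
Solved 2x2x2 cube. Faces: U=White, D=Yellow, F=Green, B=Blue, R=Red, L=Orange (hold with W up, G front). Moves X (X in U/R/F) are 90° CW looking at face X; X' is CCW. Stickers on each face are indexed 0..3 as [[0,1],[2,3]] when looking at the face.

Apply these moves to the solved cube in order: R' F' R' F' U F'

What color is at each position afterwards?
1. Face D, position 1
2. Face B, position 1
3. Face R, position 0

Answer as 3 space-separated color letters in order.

Answer: R Y W

Derivation:
After move 1 (R'): R=RRRR U=WBWB F=GWGW D=YGYG B=YBYB
After move 2 (F'): F=WWGG U=WBRR R=GRYR D=OOYG L=OBOW
After move 3 (R'): R=RRGY U=WYRY F=WBGR D=OWYG B=GBOB
After move 4 (F'): F=BRWG U=WYRG R=WROY D=BWYG L=OYOR
After move 5 (U): U=RWGY F=WRWG R=GBOY B=OYOB L=BROR
After move 6 (F'): F=RGWW U=RWGO R=WBBY D=RRYG L=BYOG
Query 1: D[1] = R
Query 2: B[1] = Y
Query 3: R[0] = W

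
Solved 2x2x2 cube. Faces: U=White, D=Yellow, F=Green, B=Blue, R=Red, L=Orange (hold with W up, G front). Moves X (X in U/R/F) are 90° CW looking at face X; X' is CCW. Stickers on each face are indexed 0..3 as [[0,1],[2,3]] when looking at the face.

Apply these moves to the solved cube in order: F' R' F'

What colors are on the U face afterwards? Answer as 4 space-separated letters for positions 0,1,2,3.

Answer: W B R Y

Derivation:
After move 1 (F'): F=GGGG U=WWRR R=YRYR D=OOYY L=OWOW
After move 2 (R'): R=RRYY U=WBRB F=GWGR D=OGYG B=YBOB
After move 3 (F'): F=WRGG U=WBRY R=GROY D=WWYG L=OBOR
Query: U face = WBRY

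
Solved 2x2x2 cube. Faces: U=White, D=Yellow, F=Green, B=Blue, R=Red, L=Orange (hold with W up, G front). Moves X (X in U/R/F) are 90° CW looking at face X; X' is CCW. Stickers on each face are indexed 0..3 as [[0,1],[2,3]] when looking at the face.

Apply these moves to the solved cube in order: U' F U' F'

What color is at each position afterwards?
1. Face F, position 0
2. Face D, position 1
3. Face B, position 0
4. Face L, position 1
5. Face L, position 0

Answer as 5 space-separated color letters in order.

Answer: Y Y W O R

Derivation:
After move 1 (U'): U=WWWW F=OOGG R=GGRR B=RRBB L=BBOO
After move 2 (F): F=GOGO U=WWOB R=WGWR D=RGYY L=BYOY
After move 3 (U'): U=WBWO F=BYGO R=GOWR B=WGBB L=RROY
After move 4 (F'): F=YOBG U=WBGW R=GORR D=RYYY L=ROOW
Query 1: F[0] = Y
Query 2: D[1] = Y
Query 3: B[0] = W
Query 4: L[1] = O
Query 5: L[0] = R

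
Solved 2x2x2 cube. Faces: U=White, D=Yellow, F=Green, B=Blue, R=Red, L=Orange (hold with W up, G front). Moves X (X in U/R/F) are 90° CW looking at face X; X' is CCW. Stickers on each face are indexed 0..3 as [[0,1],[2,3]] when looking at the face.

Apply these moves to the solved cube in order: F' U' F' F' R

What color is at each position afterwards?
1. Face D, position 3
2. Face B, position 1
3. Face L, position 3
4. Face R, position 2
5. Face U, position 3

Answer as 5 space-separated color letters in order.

Answer: Y R G R O

Derivation:
After move 1 (F'): F=GGGG U=WWRR R=YRYR D=OOYY L=OWOW
After move 2 (U'): U=WRWR F=OWGG R=GGYR B=YRBB L=BBOW
After move 3 (F'): F=WGOG U=WRGY R=OGOR D=BWYY L=BROW
After move 4 (F'): F=GGWO U=WROO R=WGBR D=RWYY L=BYOG
After move 5 (R): R=BWRG U=WGOO F=GWWY D=RBYY B=ORRB
Query 1: D[3] = Y
Query 2: B[1] = R
Query 3: L[3] = G
Query 4: R[2] = R
Query 5: U[3] = O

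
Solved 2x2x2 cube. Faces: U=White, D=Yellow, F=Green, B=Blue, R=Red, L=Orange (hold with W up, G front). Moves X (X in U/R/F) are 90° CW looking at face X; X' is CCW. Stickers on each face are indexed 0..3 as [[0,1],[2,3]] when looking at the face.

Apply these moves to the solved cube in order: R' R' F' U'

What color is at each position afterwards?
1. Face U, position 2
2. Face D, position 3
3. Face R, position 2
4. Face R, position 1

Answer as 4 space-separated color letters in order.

After move 1 (R'): R=RRRR U=WBWB F=GWGW D=YGYG B=YBYB
After move 2 (R'): R=RRRR U=WYWY F=GBGB D=YWYW B=GBGB
After move 3 (F'): F=BBGG U=WYRR R=WRYR D=OOYW L=OYOW
After move 4 (U'): U=YRWR F=OYGG R=BBYR B=WRGB L=GBOW
Query 1: U[2] = W
Query 2: D[3] = W
Query 3: R[2] = Y
Query 4: R[1] = B

Answer: W W Y B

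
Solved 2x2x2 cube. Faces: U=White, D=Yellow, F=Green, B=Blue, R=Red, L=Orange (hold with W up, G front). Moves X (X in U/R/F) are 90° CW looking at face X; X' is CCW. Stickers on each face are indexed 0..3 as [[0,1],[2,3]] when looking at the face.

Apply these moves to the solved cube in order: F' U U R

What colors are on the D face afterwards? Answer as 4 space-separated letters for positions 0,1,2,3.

After move 1 (F'): F=GGGG U=WWRR R=YRYR D=OOYY L=OWOW
After move 2 (U): U=RWRW F=YRGG R=BBYR B=OWBB L=GGOW
After move 3 (U): U=RRWW F=BBGG R=OWYR B=GGBB L=YROW
After move 4 (R): R=YORW U=RBWG F=BOGY D=OBYG B=WGRB
Query: D face = OBYG

Answer: O B Y G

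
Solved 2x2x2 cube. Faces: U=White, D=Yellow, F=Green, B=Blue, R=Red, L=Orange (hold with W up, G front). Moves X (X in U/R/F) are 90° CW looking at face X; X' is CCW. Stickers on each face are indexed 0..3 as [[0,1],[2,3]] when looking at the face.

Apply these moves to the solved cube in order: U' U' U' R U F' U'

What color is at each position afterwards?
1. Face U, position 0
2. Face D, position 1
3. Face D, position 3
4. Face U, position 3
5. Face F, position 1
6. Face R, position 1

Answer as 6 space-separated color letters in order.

Answer: W O O W R Y

Derivation:
After move 1 (U'): U=WWWW F=OOGG R=GGRR B=RRBB L=BBOO
After move 2 (U'): U=WWWW F=BBGG R=OORR B=GGBB L=RROO
After move 3 (U'): U=WWWW F=RRGG R=BBRR B=OOBB L=GGOO
After move 4 (R): R=RBRB U=WRWG F=RYGY D=YBYO B=WOWB
After move 5 (U): U=WWGR F=RBGY R=WORB B=GGWB L=RYOO
After move 6 (F'): F=BYRG U=WWWR R=BOYB D=YOYO L=RROG
After move 7 (U'): U=WRWW F=RRRG R=BYYB B=BOWB L=GGOG
Query 1: U[0] = W
Query 2: D[1] = O
Query 3: D[3] = O
Query 4: U[3] = W
Query 5: F[1] = R
Query 6: R[1] = Y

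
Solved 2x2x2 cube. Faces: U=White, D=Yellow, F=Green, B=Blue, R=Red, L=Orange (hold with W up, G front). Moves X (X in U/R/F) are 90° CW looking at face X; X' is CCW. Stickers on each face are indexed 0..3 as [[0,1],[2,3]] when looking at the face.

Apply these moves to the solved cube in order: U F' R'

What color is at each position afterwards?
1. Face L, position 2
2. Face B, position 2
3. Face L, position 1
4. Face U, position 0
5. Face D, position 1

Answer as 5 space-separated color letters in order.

Answer: O O W W G

Derivation:
After move 1 (U): U=WWWW F=RRGG R=BBRR B=OOBB L=GGOO
After move 2 (F'): F=RGRG U=WWBR R=YBYR D=GOYY L=GWOW
After move 3 (R'): R=BRYY U=WBBO F=RWRR D=GGYG B=YOOB
Query 1: L[2] = O
Query 2: B[2] = O
Query 3: L[1] = W
Query 4: U[0] = W
Query 5: D[1] = G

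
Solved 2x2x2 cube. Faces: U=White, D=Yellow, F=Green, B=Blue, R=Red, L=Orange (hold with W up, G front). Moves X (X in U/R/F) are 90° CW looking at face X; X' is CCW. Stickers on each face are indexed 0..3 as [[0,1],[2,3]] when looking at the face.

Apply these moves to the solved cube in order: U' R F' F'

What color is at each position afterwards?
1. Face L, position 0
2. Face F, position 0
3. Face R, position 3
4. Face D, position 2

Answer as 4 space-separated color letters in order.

After move 1 (U'): U=WWWW F=OOGG R=GGRR B=RRBB L=BBOO
After move 2 (R): R=RGRG U=WOWG F=OYGY D=YBYR B=WRWB
After move 3 (F'): F=YYOG U=WORR R=BGYG D=BOYR L=BGOW
After move 4 (F'): F=YGYO U=WOBY R=OGBG D=GWYR L=BROR
Query 1: L[0] = B
Query 2: F[0] = Y
Query 3: R[3] = G
Query 4: D[2] = Y

Answer: B Y G Y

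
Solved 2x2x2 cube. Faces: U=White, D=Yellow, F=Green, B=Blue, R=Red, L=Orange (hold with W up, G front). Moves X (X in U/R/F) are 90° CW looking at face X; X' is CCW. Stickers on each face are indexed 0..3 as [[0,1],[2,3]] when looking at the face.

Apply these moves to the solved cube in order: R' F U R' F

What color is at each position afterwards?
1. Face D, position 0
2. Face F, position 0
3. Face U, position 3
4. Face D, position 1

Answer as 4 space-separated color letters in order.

After move 1 (R'): R=RRRR U=WBWB F=GWGW D=YGYG B=YBYB
After move 2 (F): F=GGWW U=WBOO R=WRBR D=RRYG L=OYOG
After move 3 (U): U=OWOB F=WRWW R=YBBR B=OYYB L=GGOG
After move 4 (R'): R=BRYB U=OYOO F=WWWB D=RRYW B=GYRB
After move 5 (F): F=WWBW U=OYGG R=OROB D=YBYW L=GROR
Query 1: D[0] = Y
Query 2: F[0] = W
Query 3: U[3] = G
Query 4: D[1] = B

Answer: Y W G B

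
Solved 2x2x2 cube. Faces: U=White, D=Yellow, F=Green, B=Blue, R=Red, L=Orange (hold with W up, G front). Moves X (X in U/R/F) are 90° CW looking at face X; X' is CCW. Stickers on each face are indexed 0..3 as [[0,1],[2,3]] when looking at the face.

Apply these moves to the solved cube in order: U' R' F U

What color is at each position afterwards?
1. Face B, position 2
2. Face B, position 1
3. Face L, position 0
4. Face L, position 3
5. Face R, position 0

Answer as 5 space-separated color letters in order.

Answer: Y Y G O Y

Derivation:
After move 1 (U'): U=WWWW F=OOGG R=GGRR B=RRBB L=BBOO
After move 2 (R'): R=GRGR U=WBWR F=OWGW D=YOYG B=YRYB
After move 3 (F): F=GOWW U=WBOB R=WRRR D=GGYG L=BYOO
After move 4 (U): U=OWBB F=WRWW R=YRRR B=BYYB L=GOOO
Query 1: B[2] = Y
Query 2: B[1] = Y
Query 3: L[0] = G
Query 4: L[3] = O
Query 5: R[0] = Y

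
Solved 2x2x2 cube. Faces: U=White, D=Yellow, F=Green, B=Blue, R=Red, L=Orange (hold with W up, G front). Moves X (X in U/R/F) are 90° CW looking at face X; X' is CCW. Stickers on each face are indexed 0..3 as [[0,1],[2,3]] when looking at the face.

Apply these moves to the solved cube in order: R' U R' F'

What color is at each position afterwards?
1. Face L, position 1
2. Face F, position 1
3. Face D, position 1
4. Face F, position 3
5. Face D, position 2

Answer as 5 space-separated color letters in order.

After move 1 (R'): R=RRRR U=WBWB F=GWGW D=YGYG B=YBYB
After move 2 (U): U=WWBB F=RRGW R=YBRR B=OOYB L=GWOO
After move 3 (R'): R=BRYR U=WYBO F=RWGB D=YRYW B=GOGB
After move 4 (F'): F=WBRG U=WYBY R=RRYR D=WOYW L=GOOB
Query 1: L[1] = O
Query 2: F[1] = B
Query 3: D[1] = O
Query 4: F[3] = G
Query 5: D[2] = Y

Answer: O B O G Y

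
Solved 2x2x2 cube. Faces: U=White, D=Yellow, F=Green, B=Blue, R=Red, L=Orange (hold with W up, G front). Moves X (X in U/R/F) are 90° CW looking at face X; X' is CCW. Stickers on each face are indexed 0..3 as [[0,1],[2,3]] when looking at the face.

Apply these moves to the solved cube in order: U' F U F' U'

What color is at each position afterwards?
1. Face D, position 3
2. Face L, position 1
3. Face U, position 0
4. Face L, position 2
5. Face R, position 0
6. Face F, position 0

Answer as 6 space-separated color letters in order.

After move 1 (U'): U=WWWW F=OOGG R=GGRR B=RRBB L=BBOO
After move 2 (F): F=GOGO U=WWOB R=WGWR D=RGYY L=BYOY
After move 3 (U): U=OWBW F=WGGO R=RRWR B=BYBB L=GOOY
After move 4 (F'): F=GOWG U=OWRW R=GRRR D=OYYY L=GWOB
After move 5 (U'): U=WWOR F=GWWG R=GORR B=GRBB L=BYOB
Query 1: D[3] = Y
Query 2: L[1] = Y
Query 3: U[0] = W
Query 4: L[2] = O
Query 5: R[0] = G
Query 6: F[0] = G

Answer: Y Y W O G G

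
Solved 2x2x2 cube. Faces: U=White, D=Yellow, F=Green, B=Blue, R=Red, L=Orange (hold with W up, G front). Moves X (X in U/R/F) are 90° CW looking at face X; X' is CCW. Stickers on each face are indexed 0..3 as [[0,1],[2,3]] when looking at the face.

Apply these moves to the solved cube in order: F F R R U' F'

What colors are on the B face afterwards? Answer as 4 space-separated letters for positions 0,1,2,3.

Answer: R O G B

Derivation:
After move 1 (F): F=GGGG U=WWOO R=WRWR D=RRYY L=OYOY
After move 2 (F): F=GGGG U=WWYY R=OROR D=WWYY L=OROR
After move 3 (R): R=OORR U=WGYG F=GWGY D=WBYB B=YBWB
After move 4 (R): R=RORO U=WWYY F=GBGB D=WWYY B=GBGB
After move 5 (U'): U=WYWY F=ORGB R=GBRO B=ROGB L=GBOR
After move 6 (F'): F=RBOG U=WYGR R=WBWO D=BRYY L=GYOW
Query: B face = ROGB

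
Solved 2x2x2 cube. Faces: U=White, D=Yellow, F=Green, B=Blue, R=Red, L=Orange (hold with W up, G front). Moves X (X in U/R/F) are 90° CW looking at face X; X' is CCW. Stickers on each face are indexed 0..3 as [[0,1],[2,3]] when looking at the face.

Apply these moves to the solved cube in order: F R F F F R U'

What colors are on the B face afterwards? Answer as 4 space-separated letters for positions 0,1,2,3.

Answer: R B G B

Derivation:
After move 1 (F): F=GGGG U=WWOO R=WRWR D=RRYY L=OYOY
After move 2 (R): R=WWRR U=WGOG F=GRGY D=RBYB B=OBWB
After move 3 (F): F=GGYR U=WGYY R=OWGR D=RWYB L=OROB
After move 4 (F): F=YGRG U=WGBR R=YWYR D=GOYB L=OROW
After move 5 (F): F=RYGG U=WGWR R=BWRR D=YYYB L=OGOO
After move 6 (R): R=RBRW U=WYWG F=RYGB D=YWYO B=RBGB
After move 7 (U'): U=YGWW F=OGGB R=RYRW B=RBGB L=RBOO
Query: B face = RBGB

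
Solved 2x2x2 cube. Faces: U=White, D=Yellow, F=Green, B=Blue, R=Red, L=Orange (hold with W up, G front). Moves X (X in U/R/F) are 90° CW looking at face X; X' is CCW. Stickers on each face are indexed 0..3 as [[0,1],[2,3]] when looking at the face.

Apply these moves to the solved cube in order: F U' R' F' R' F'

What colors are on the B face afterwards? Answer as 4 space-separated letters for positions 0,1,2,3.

Answer: G R Y B

Derivation:
After move 1 (F): F=GGGG U=WWOO R=WRWR D=RRYY L=OYOY
After move 2 (U'): U=WOWO F=OYGG R=GGWR B=WRBB L=BBOY
After move 3 (R'): R=GRGW U=WBWW F=OOGO D=RYYG B=YRRB
After move 4 (F'): F=OOOG U=WBGG R=YRRW D=BYYG L=BWOW
After move 5 (R'): R=RWYR U=WRGY F=OBOG D=BOYG B=GRYB
After move 6 (F'): F=BGOO U=WRRY R=OWBR D=WWYG L=BYOG
Query: B face = GRYB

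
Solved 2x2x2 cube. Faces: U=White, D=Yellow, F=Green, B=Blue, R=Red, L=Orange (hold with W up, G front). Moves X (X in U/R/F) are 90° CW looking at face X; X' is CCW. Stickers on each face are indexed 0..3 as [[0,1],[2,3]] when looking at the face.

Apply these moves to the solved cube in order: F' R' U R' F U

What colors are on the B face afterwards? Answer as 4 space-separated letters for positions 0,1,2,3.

After move 1 (F'): F=GGGG U=WWRR R=YRYR D=OOYY L=OWOW
After move 2 (R'): R=RRYY U=WBRB F=GWGR D=OGYG B=YBOB
After move 3 (U): U=RWBB F=RRGR R=YBYY B=OWOB L=GWOW
After move 4 (R'): R=BYYY U=ROBO F=RWGB D=ORYR B=GWGB
After move 5 (F): F=GRBW U=ROWW R=BYOY D=YBYR L=GOOR
After move 6 (U): U=WRWO F=BYBW R=GWOY B=GOGB L=GROR
Query: B face = GOGB

Answer: G O G B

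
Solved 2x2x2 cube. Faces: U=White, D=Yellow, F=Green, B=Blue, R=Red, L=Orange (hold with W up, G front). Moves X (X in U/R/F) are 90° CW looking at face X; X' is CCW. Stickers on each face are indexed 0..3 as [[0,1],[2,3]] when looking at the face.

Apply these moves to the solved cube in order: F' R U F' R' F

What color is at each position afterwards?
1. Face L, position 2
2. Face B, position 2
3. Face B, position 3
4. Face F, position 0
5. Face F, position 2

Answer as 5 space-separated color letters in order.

Answer: O W B Y R

Derivation:
After move 1 (F'): F=GGGG U=WWRR R=YRYR D=OOYY L=OWOW
After move 2 (R): R=YYRR U=WGRG F=GOGY D=OBYB B=RBWB
After move 3 (U): U=RWGG F=YYGY R=RBRR B=OWWB L=GOOW
After move 4 (F'): F=YYYG U=RWRR R=BBOR D=OWYB L=GGOG
After move 5 (R'): R=BRBO U=RWRO F=YWYR D=OYYG B=BWWB
After move 6 (F): F=YYRW U=RWGG R=RROO D=BBYG L=GOOY
Query 1: L[2] = O
Query 2: B[2] = W
Query 3: B[3] = B
Query 4: F[0] = Y
Query 5: F[2] = R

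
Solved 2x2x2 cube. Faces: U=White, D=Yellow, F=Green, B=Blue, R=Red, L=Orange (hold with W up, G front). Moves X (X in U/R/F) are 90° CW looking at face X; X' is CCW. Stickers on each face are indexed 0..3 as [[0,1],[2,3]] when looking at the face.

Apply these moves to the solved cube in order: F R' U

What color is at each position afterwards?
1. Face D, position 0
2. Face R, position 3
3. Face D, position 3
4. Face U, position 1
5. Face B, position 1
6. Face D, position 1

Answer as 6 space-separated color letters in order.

Answer: R W G W Y G

Derivation:
After move 1 (F): F=GGGG U=WWOO R=WRWR D=RRYY L=OYOY
After move 2 (R'): R=RRWW U=WBOB F=GWGO D=RGYG B=YBRB
After move 3 (U): U=OWBB F=RRGO R=YBWW B=OYRB L=GWOY
Query 1: D[0] = R
Query 2: R[3] = W
Query 3: D[3] = G
Query 4: U[1] = W
Query 5: B[1] = Y
Query 6: D[1] = G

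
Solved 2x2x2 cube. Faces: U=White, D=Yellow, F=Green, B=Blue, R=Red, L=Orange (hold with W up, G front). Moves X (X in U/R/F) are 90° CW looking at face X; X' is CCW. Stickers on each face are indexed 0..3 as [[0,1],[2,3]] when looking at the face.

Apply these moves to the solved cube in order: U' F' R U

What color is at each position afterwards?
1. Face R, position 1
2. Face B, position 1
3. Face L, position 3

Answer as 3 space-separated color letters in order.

Answer: R W W

Derivation:
After move 1 (U'): U=WWWW F=OOGG R=GGRR B=RRBB L=BBOO
After move 2 (F'): F=OGOG U=WWGR R=YGYR D=BOYY L=BWOW
After move 3 (R): R=YYRG U=WGGG F=OOOY D=BBYR B=RRWB
After move 4 (U): U=GWGG F=YYOY R=RRRG B=BWWB L=OOOW
Query 1: R[1] = R
Query 2: B[1] = W
Query 3: L[3] = W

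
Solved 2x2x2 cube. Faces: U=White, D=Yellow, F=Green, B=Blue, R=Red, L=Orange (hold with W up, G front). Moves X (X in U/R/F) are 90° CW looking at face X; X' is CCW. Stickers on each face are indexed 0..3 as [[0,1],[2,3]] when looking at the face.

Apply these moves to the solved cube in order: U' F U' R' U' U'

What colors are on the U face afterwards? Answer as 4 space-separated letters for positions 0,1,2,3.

Answer: W W B W

Derivation:
After move 1 (U'): U=WWWW F=OOGG R=GGRR B=RRBB L=BBOO
After move 2 (F): F=GOGO U=WWOB R=WGWR D=RGYY L=BYOY
After move 3 (U'): U=WBWO F=BYGO R=GOWR B=WGBB L=RROY
After move 4 (R'): R=ORGW U=WBWW F=BBGO D=RYYO B=YGGB
After move 5 (U'): U=BWWW F=RRGO R=BBGW B=ORGB L=YGOY
After move 6 (U'): U=WWBW F=YGGO R=RRGW B=BBGB L=OROY
Query: U face = WWBW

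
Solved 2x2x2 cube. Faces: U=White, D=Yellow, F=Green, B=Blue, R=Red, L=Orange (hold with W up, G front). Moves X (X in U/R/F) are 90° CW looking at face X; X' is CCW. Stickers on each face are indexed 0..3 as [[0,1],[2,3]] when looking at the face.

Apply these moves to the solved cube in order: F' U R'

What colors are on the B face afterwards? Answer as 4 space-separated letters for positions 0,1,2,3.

After move 1 (F'): F=GGGG U=WWRR R=YRYR D=OOYY L=OWOW
After move 2 (U): U=RWRW F=YRGG R=BBYR B=OWBB L=GGOW
After move 3 (R'): R=BRBY U=RBRO F=YWGW D=ORYG B=YWOB
Query: B face = YWOB

Answer: Y W O B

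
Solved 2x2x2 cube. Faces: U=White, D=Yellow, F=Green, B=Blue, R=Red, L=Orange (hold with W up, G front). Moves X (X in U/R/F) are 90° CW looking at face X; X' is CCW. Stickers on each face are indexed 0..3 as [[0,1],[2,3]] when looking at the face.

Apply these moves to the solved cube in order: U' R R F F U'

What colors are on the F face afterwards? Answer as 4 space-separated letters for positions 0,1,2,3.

After move 1 (U'): U=WWWW F=OOGG R=GGRR B=RRBB L=BBOO
After move 2 (R): R=RGRG U=WOWG F=OYGY D=YBYR B=WRWB
After move 3 (R): R=RRGG U=WYWY F=OBGR D=YWYW B=GROB
After move 4 (F): F=GORB U=WYOB R=WRYG D=GRYW L=BYOW
After move 5 (F): F=RGBO U=WYWY R=ORBG D=YWYW L=BGOR
After move 6 (U'): U=YYWW F=BGBO R=RGBG B=OROB L=GROR
Query: F face = BGBO

Answer: B G B O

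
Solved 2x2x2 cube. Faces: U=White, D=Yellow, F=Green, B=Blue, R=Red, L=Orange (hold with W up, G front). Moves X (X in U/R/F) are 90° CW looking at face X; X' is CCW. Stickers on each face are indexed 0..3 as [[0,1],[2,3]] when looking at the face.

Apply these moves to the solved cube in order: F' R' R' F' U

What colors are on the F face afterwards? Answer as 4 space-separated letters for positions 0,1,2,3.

Answer: W Y G G

Derivation:
After move 1 (F'): F=GGGG U=WWRR R=YRYR D=OOYY L=OWOW
After move 2 (R'): R=RRYY U=WBRB F=GWGR D=OGYG B=YBOB
After move 3 (R'): R=RYRY U=WORY F=GBGB D=OWYR B=GBGB
After move 4 (F'): F=BBGG U=WORR R=WYOY D=WWYR L=OYOR
After move 5 (U): U=RWRO F=WYGG R=GBOY B=OYGB L=BBOR
Query: F face = WYGG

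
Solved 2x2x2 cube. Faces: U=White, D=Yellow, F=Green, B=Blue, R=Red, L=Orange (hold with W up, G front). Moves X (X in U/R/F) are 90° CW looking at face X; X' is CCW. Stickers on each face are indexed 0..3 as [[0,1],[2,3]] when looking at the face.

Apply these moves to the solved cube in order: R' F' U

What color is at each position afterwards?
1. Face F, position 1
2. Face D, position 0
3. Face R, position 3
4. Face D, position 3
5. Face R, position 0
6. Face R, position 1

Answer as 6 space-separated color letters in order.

Answer: R O R G Y B

Derivation:
After move 1 (R'): R=RRRR U=WBWB F=GWGW D=YGYG B=YBYB
After move 2 (F'): F=WWGG U=WBRR R=GRYR D=OOYG L=OBOW
After move 3 (U): U=RWRB F=GRGG R=YBYR B=OBYB L=WWOW
Query 1: F[1] = R
Query 2: D[0] = O
Query 3: R[3] = R
Query 4: D[3] = G
Query 5: R[0] = Y
Query 6: R[1] = B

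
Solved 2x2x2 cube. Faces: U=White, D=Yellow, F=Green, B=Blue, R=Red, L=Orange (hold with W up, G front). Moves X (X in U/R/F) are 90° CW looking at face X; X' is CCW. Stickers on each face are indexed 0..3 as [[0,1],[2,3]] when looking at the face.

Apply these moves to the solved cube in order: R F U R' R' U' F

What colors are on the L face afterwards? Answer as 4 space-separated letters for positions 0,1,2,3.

Answer: Y R O W

Derivation:
After move 1 (R): R=RRRR U=WGWG F=GYGY D=YBYB B=WBWB
After move 2 (F): F=GGYY U=WGOO R=WRGR D=RRYB L=OYOB
After move 3 (U): U=OWOG F=WRYY R=WBGR B=OYWB L=GGOB
After move 4 (R'): R=BRWG U=OWOO F=WWYG D=RRYY B=BYRB
After move 5 (R'): R=RGBW U=OROB F=WWYO D=RWYG B=YYRB
After move 6 (U'): U=RBOO F=GGYO R=WWBW B=RGRB L=YYOB
After move 7 (F): F=YGOG U=RBBY R=OWOW D=BWYG L=YROW
Query: L face = YROW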